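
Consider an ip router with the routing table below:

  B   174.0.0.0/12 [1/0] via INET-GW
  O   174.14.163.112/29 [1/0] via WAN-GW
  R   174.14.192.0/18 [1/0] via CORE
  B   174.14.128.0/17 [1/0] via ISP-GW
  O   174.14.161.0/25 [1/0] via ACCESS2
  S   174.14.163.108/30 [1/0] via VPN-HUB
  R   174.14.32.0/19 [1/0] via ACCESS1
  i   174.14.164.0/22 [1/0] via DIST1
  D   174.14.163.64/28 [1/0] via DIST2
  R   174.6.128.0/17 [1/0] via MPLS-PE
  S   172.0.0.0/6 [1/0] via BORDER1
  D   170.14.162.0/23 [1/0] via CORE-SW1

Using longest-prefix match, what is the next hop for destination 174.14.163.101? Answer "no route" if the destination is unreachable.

ISP-GW

Routes whose prefix contains 174.14.163.101:
  172.0.0.0/6 (172.0.0.0 - 175.255.255.255) -> BORDER1
  174.0.0.0/12 (174.0.0.0 - 174.15.255.255) -> INET-GW
  174.14.128.0/17 (174.14.128.0 - 174.14.255.255) -> ISP-GW
More-specific entries that do NOT match:
  174.14.163.108/30 (174.14.163.108 - 174.14.163.111) does not contain 174.14.163.101
  174.14.163.112/29 (174.14.163.112 - 174.14.163.119) does not contain 174.14.163.101
  174.14.163.64/28 (174.14.163.64 - 174.14.163.79) does not contain 174.14.163.101
  174.14.161.0/25 (174.14.161.0 - 174.14.161.127) does not contain 174.14.163.101
  170.14.162.0/23 (170.14.162.0 - 170.14.163.255) does not contain 174.14.163.101
  174.14.164.0/22 (174.14.164.0 - 174.14.167.255) does not contain 174.14.163.101
  174.14.32.0/19 (174.14.32.0 - 174.14.63.255) does not contain 174.14.163.101
  174.14.192.0/18 (174.14.192.0 - 174.14.255.255) does not contain 174.14.163.101
Longest matching prefix is /17 -> next hop ISP-GW.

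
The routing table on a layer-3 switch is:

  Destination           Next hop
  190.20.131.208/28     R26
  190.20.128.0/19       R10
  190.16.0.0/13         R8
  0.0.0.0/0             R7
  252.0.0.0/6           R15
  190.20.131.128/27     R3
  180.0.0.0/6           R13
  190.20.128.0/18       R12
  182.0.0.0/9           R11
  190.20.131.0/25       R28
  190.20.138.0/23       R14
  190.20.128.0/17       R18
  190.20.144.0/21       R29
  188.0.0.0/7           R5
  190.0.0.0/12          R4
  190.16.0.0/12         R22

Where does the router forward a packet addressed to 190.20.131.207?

Routes whose prefix contains 190.20.131.207:
  0.0.0.0/0 (default, matches everything) -> R7
  190.16.0.0/12 (190.16.0.0 - 190.31.255.255) -> R22
  190.16.0.0/13 (190.16.0.0 - 190.23.255.255) -> R8
  190.20.128.0/17 (190.20.128.0 - 190.20.255.255) -> R18
  190.20.128.0/18 (190.20.128.0 - 190.20.191.255) -> R12
  190.20.128.0/19 (190.20.128.0 - 190.20.159.255) -> R10
More-specific entries that do NOT match:
  190.20.131.208/28 (190.20.131.208 - 190.20.131.223) does not contain 190.20.131.207
  190.20.131.128/27 (190.20.131.128 - 190.20.131.159) does not contain 190.20.131.207
  190.20.131.0/25 (190.20.131.0 - 190.20.131.127) does not contain 190.20.131.207
  190.20.138.0/23 (190.20.138.0 - 190.20.139.255) does not contain 190.20.131.207
  190.20.144.0/21 (190.20.144.0 - 190.20.151.255) does not contain 190.20.131.207
Longest matching prefix is /19 -> next hop R10.

R10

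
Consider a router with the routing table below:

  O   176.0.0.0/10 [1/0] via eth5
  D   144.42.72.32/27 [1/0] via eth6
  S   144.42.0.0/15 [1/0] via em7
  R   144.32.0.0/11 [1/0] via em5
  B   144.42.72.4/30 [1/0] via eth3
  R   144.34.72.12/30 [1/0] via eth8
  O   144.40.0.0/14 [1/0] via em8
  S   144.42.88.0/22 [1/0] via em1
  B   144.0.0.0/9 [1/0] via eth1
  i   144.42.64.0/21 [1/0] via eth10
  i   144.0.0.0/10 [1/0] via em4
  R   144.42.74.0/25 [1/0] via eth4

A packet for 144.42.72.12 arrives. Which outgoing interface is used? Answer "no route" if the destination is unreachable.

Routes whose prefix contains 144.42.72.12:
  144.0.0.0/9 (144.0.0.0 - 144.127.255.255) -> eth1
  144.0.0.0/10 (144.0.0.0 - 144.63.255.255) -> em4
  144.32.0.0/11 (144.32.0.0 - 144.63.255.255) -> em5
  144.40.0.0/14 (144.40.0.0 - 144.43.255.255) -> em8
  144.42.0.0/15 (144.42.0.0 - 144.43.255.255) -> em7
More-specific entries that do NOT match:
  144.42.72.4/30 (144.42.72.4 - 144.42.72.7) does not contain 144.42.72.12
  144.34.72.12/30 (144.34.72.12 - 144.34.72.15) does not contain 144.42.72.12
  144.42.72.32/27 (144.42.72.32 - 144.42.72.63) does not contain 144.42.72.12
  144.42.74.0/25 (144.42.74.0 - 144.42.74.127) does not contain 144.42.72.12
  144.42.88.0/22 (144.42.88.0 - 144.42.91.255) does not contain 144.42.72.12
  144.42.64.0/21 (144.42.64.0 - 144.42.71.255) does not contain 144.42.72.12
Longest matching prefix is /15 -> interface em7.

em7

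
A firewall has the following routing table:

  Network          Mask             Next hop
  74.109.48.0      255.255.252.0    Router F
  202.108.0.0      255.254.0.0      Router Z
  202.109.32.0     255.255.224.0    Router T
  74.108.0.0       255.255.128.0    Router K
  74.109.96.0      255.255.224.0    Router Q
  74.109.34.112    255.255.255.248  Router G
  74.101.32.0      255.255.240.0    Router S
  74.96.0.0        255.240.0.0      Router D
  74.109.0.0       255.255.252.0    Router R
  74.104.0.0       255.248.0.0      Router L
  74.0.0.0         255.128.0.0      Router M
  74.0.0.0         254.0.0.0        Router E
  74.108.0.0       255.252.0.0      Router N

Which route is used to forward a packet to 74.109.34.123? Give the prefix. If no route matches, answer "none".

Entries matching 74.109.34.123:
  74.0.0.0/7 (74.0.0.0 - 75.255.255.255)
  74.0.0.0/9 (74.0.0.0 - 74.127.255.255)
  74.96.0.0/12 (74.96.0.0 - 74.111.255.255)
  74.104.0.0/13 (74.104.0.0 - 74.111.255.255)
  74.108.0.0/14 (74.108.0.0 - 74.111.255.255)
Most specific is 74.108.0.0/14.

74.108.0.0/14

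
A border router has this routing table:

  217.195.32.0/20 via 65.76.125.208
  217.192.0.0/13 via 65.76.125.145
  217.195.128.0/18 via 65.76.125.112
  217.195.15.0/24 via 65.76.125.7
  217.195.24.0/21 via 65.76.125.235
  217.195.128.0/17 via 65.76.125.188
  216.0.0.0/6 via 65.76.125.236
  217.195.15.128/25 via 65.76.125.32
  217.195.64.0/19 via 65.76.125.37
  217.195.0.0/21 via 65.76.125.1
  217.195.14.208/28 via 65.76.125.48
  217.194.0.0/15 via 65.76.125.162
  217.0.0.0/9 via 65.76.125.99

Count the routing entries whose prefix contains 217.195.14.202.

3

Prefixes containing 217.195.14.202:
  216.0.0.0/6 (216.0.0.0 - 219.255.255.255)
  217.192.0.0/13 (217.192.0.0 - 217.199.255.255)
  217.194.0.0/15 (217.194.0.0 - 217.195.255.255)
Total matching entries: 3.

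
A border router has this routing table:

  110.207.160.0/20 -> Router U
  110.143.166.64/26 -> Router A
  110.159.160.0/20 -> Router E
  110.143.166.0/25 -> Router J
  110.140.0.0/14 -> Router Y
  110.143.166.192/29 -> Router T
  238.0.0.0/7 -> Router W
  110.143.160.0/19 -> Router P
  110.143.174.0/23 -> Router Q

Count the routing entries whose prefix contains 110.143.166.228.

Prefixes containing 110.143.166.228:
  110.140.0.0/14 (110.140.0.0 - 110.143.255.255)
  110.143.160.0/19 (110.143.160.0 - 110.143.191.255)
Total matching entries: 2.

2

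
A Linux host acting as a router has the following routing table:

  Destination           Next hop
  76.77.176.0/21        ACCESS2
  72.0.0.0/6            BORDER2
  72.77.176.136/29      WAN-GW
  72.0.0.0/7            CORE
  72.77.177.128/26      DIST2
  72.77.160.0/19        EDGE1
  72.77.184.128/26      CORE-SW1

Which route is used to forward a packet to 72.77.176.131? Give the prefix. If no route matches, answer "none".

72.77.160.0/19

Entries matching 72.77.176.131:
  72.0.0.0/6 (72.0.0.0 - 75.255.255.255)
  72.0.0.0/7 (72.0.0.0 - 73.255.255.255)
  72.77.160.0/19 (72.77.160.0 - 72.77.191.255)
Most specific is 72.77.160.0/19.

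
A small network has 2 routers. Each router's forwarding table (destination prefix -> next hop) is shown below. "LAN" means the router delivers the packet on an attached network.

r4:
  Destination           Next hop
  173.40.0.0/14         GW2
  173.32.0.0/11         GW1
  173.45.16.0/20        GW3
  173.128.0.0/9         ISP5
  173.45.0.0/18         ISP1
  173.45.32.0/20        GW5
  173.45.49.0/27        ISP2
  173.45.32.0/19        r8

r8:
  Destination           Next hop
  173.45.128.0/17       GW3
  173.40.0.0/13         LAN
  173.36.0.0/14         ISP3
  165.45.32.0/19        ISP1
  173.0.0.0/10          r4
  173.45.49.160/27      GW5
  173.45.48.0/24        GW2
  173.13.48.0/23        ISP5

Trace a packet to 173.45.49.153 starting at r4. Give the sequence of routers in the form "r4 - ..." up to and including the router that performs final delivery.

At r4: longest match for 173.45.49.153 is 173.45.32.0/19 -> r8
At r8: longest match for 173.45.49.153 is 173.40.0.0/13 -> LAN

r4 - r8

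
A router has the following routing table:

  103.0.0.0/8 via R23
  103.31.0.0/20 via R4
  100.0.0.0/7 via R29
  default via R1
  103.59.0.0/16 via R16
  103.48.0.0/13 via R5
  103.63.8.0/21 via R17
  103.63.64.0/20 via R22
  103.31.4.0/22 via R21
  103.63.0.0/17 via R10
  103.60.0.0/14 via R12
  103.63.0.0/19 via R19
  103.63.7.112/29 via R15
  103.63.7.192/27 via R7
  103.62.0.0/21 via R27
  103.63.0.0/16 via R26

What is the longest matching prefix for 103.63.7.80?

103.63.0.0/19

Entries matching 103.63.7.80:
  0.0.0.0/0 (default, matches everything)
  103.0.0.0/8 (103.0.0.0 - 103.255.255.255)
  103.60.0.0/14 (103.60.0.0 - 103.63.255.255)
  103.63.0.0/16 (103.63.0.0 - 103.63.255.255)
  103.63.0.0/17 (103.63.0.0 - 103.63.127.255)
  103.63.0.0/19 (103.63.0.0 - 103.63.31.255)
Most specific is 103.63.0.0/19.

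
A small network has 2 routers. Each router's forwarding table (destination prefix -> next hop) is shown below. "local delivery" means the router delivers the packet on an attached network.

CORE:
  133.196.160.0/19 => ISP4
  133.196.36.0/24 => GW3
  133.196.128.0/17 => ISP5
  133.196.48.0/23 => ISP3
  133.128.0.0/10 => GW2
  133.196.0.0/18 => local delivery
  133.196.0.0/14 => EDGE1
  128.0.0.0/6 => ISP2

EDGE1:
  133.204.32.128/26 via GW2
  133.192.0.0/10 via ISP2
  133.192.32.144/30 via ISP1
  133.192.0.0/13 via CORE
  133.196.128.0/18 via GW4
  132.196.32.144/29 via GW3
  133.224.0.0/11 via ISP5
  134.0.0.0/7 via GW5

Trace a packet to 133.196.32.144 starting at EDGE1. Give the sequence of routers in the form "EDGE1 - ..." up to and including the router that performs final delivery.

EDGE1 - CORE

At EDGE1: longest match for 133.196.32.144 is 133.192.0.0/13 -> CORE
At CORE: longest match for 133.196.32.144 is 133.196.0.0/18 -> local delivery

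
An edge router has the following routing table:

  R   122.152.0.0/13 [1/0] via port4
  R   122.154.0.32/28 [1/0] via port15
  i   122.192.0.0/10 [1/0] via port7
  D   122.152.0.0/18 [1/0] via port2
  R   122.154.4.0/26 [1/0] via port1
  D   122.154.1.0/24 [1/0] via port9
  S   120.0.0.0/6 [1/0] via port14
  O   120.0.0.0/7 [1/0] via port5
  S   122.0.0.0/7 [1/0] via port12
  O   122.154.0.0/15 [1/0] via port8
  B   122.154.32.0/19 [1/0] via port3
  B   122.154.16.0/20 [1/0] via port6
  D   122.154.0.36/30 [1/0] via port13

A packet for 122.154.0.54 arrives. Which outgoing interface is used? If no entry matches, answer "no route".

port8

Routes whose prefix contains 122.154.0.54:
  120.0.0.0/6 (120.0.0.0 - 123.255.255.255) -> port14
  122.0.0.0/7 (122.0.0.0 - 123.255.255.255) -> port12
  122.152.0.0/13 (122.152.0.0 - 122.159.255.255) -> port4
  122.154.0.0/15 (122.154.0.0 - 122.155.255.255) -> port8
More-specific entries that do NOT match:
  122.154.0.36/30 (122.154.0.36 - 122.154.0.39) does not contain 122.154.0.54
  122.154.0.32/28 (122.154.0.32 - 122.154.0.47) does not contain 122.154.0.54
  122.154.4.0/26 (122.154.4.0 - 122.154.4.63) does not contain 122.154.0.54
  122.154.1.0/24 (122.154.1.0 - 122.154.1.255) does not contain 122.154.0.54
  122.154.16.0/20 (122.154.16.0 - 122.154.31.255) does not contain 122.154.0.54
  122.154.32.0/19 (122.154.32.0 - 122.154.63.255) does not contain 122.154.0.54
  122.152.0.0/18 (122.152.0.0 - 122.152.63.255) does not contain 122.154.0.54
Longest matching prefix is /15 -> interface port8.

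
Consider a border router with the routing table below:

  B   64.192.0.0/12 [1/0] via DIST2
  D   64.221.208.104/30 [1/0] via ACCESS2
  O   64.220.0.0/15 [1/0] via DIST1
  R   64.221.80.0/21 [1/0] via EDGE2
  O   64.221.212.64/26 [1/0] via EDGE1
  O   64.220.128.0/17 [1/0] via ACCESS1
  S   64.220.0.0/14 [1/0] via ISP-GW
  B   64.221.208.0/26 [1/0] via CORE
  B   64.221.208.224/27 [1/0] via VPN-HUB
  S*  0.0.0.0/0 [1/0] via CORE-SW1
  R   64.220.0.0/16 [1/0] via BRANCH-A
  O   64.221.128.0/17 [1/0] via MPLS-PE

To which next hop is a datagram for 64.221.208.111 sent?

MPLS-PE

Routes whose prefix contains 64.221.208.111:
  0.0.0.0/0 (default, matches everything) -> CORE-SW1
  64.220.0.0/14 (64.220.0.0 - 64.223.255.255) -> ISP-GW
  64.220.0.0/15 (64.220.0.0 - 64.221.255.255) -> DIST1
  64.221.128.0/17 (64.221.128.0 - 64.221.255.255) -> MPLS-PE
More-specific entries that do NOT match:
  64.221.208.104/30 (64.221.208.104 - 64.221.208.107) does not contain 64.221.208.111
  64.221.208.224/27 (64.221.208.224 - 64.221.208.255) does not contain 64.221.208.111
  64.221.212.64/26 (64.221.212.64 - 64.221.212.127) does not contain 64.221.208.111
  64.221.208.0/26 (64.221.208.0 - 64.221.208.63) does not contain 64.221.208.111
  64.221.80.0/21 (64.221.80.0 - 64.221.87.255) does not contain 64.221.208.111
Longest matching prefix is /17 -> next hop MPLS-PE.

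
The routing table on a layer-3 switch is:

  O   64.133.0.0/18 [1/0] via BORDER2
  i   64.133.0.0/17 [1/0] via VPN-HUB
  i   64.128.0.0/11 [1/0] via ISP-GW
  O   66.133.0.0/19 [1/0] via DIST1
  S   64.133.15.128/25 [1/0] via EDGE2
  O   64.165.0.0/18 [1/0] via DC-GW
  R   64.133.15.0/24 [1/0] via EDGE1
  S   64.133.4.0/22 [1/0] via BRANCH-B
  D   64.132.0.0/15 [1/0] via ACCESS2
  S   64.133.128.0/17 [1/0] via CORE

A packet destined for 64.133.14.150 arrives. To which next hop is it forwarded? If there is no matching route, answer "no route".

BORDER2

Routes whose prefix contains 64.133.14.150:
  64.128.0.0/11 (64.128.0.0 - 64.159.255.255) -> ISP-GW
  64.132.0.0/15 (64.132.0.0 - 64.133.255.255) -> ACCESS2
  64.133.0.0/17 (64.133.0.0 - 64.133.127.255) -> VPN-HUB
  64.133.0.0/18 (64.133.0.0 - 64.133.63.255) -> BORDER2
More-specific entries that do NOT match:
  64.133.15.128/25 (64.133.15.128 - 64.133.15.255) does not contain 64.133.14.150
  64.133.15.0/24 (64.133.15.0 - 64.133.15.255) does not contain 64.133.14.150
  64.133.4.0/22 (64.133.4.0 - 64.133.7.255) does not contain 64.133.14.150
  66.133.0.0/19 (66.133.0.0 - 66.133.31.255) does not contain 64.133.14.150
Longest matching prefix is /18 -> next hop BORDER2.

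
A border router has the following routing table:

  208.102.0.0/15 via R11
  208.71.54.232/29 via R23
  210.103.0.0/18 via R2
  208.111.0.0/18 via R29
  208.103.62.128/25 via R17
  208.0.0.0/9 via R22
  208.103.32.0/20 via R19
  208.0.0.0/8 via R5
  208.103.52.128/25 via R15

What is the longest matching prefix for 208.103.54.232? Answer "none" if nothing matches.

Entries matching 208.103.54.232:
  208.0.0.0/8 (208.0.0.0 - 208.255.255.255)
  208.0.0.0/9 (208.0.0.0 - 208.127.255.255)
  208.102.0.0/15 (208.102.0.0 - 208.103.255.255)
Most specific is 208.102.0.0/15.

208.102.0.0/15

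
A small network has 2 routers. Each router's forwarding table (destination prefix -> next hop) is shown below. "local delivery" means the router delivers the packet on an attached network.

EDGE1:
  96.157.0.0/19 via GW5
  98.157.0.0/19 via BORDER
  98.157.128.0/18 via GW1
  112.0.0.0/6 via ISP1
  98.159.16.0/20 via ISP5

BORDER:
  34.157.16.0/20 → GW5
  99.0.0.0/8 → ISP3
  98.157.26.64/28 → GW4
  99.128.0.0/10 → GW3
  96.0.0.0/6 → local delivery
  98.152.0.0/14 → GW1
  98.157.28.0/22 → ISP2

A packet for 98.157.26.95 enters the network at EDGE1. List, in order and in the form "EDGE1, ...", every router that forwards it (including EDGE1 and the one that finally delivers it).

At EDGE1: longest match for 98.157.26.95 is 98.157.0.0/19 -> BORDER
At BORDER: longest match for 98.157.26.95 is 96.0.0.0/6 -> local delivery

EDGE1, BORDER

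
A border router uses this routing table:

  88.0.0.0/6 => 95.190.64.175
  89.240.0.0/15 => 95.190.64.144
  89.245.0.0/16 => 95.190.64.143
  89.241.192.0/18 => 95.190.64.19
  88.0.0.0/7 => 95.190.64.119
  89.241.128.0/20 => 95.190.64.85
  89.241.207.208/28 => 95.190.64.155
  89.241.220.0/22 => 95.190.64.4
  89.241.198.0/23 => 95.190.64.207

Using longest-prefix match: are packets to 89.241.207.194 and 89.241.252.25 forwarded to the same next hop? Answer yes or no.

yes

89.241.207.194: longest match 89.241.192.0/18 -> 95.190.64.19
89.241.252.25: longest match 89.241.192.0/18 -> 95.190.64.19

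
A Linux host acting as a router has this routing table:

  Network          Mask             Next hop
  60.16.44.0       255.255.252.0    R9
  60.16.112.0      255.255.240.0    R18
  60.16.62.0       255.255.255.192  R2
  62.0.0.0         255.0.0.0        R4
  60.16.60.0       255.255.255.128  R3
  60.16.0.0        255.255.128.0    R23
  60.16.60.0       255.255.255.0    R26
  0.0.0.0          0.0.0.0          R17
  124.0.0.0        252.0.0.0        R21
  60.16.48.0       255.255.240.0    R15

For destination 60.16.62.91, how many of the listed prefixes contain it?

Prefixes containing 60.16.62.91:
  0.0.0.0/0 (default, matches everything)
  60.16.0.0/17 (60.16.0.0 - 60.16.127.255)
  60.16.48.0/20 (60.16.48.0 - 60.16.63.255)
Total matching entries: 3.

3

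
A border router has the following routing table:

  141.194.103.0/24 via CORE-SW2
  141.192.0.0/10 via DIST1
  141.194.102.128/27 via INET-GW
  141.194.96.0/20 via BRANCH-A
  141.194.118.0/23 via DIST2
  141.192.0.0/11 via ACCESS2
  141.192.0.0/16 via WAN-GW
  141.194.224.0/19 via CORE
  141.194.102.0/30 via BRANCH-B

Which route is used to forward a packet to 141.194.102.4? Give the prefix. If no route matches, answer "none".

141.194.96.0/20

Entries matching 141.194.102.4:
  141.192.0.0/10 (141.192.0.0 - 141.255.255.255)
  141.192.0.0/11 (141.192.0.0 - 141.223.255.255)
  141.194.96.0/20 (141.194.96.0 - 141.194.111.255)
Most specific is 141.194.96.0/20.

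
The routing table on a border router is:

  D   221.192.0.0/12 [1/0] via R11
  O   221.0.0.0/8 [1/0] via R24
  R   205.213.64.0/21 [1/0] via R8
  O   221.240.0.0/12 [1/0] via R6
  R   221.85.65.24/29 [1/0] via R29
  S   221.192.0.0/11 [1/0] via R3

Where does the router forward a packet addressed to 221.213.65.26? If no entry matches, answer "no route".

R3

Routes whose prefix contains 221.213.65.26:
  221.0.0.0/8 (221.0.0.0 - 221.255.255.255) -> R24
  221.192.0.0/11 (221.192.0.0 - 221.223.255.255) -> R3
More-specific entries that do NOT match:
  221.85.65.24/29 (221.85.65.24 - 221.85.65.31) does not contain 221.213.65.26
  205.213.64.0/21 (205.213.64.0 - 205.213.71.255) does not contain 221.213.65.26
  221.192.0.0/12 (221.192.0.0 - 221.207.255.255) does not contain 221.213.65.26
  221.240.0.0/12 (221.240.0.0 - 221.255.255.255) does not contain 221.213.65.26
Longest matching prefix is /11 -> next hop R3.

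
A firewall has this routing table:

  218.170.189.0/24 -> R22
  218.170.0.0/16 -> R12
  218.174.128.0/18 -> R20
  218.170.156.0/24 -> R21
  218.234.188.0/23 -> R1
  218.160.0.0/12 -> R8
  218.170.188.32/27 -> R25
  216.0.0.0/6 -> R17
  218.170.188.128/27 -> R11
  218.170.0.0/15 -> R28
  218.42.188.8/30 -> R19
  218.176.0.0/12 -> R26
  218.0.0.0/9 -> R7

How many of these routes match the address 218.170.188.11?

Prefixes containing 218.170.188.11:
  216.0.0.0/6 (216.0.0.0 - 219.255.255.255)
  218.160.0.0/12 (218.160.0.0 - 218.175.255.255)
  218.170.0.0/15 (218.170.0.0 - 218.171.255.255)
  218.170.0.0/16 (218.170.0.0 - 218.170.255.255)
Total matching entries: 4.

4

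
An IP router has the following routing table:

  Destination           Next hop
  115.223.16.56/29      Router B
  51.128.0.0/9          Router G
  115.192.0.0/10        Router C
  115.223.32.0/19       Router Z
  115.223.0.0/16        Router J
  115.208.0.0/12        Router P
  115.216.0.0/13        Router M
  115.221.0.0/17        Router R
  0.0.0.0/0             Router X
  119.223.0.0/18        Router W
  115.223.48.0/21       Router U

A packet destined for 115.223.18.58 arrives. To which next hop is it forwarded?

Router J

Routes whose prefix contains 115.223.18.58:
  0.0.0.0/0 (default, matches everything) -> Router X
  115.192.0.0/10 (115.192.0.0 - 115.255.255.255) -> Router C
  115.208.0.0/12 (115.208.0.0 - 115.223.255.255) -> Router P
  115.216.0.0/13 (115.216.0.0 - 115.223.255.255) -> Router M
  115.223.0.0/16 (115.223.0.0 - 115.223.255.255) -> Router J
More-specific entries that do NOT match:
  115.223.16.56/29 (115.223.16.56 - 115.223.16.63) does not contain 115.223.18.58
  115.223.48.0/21 (115.223.48.0 - 115.223.55.255) does not contain 115.223.18.58
  115.223.32.0/19 (115.223.32.0 - 115.223.63.255) does not contain 115.223.18.58
  119.223.0.0/18 (119.223.0.0 - 119.223.63.255) does not contain 115.223.18.58
  115.221.0.0/17 (115.221.0.0 - 115.221.127.255) does not contain 115.223.18.58
Longest matching prefix is /16 -> next hop Router J.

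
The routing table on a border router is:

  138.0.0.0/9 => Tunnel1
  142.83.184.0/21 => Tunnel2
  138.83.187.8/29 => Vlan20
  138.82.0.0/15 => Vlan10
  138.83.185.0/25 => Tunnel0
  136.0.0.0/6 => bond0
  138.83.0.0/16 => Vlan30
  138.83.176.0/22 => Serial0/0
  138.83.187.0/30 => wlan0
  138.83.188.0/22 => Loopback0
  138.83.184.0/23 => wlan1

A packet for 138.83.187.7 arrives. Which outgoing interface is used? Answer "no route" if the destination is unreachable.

Routes whose prefix contains 138.83.187.7:
  136.0.0.0/6 (136.0.0.0 - 139.255.255.255) -> bond0
  138.0.0.0/9 (138.0.0.0 - 138.127.255.255) -> Tunnel1
  138.82.0.0/15 (138.82.0.0 - 138.83.255.255) -> Vlan10
  138.83.0.0/16 (138.83.0.0 - 138.83.255.255) -> Vlan30
More-specific entries that do NOT match:
  138.83.187.0/30 (138.83.187.0 - 138.83.187.3) does not contain 138.83.187.7
  138.83.187.8/29 (138.83.187.8 - 138.83.187.15) does not contain 138.83.187.7
  138.83.185.0/25 (138.83.185.0 - 138.83.185.127) does not contain 138.83.187.7
  138.83.184.0/23 (138.83.184.0 - 138.83.185.255) does not contain 138.83.187.7
  138.83.176.0/22 (138.83.176.0 - 138.83.179.255) does not contain 138.83.187.7
  138.83.188.0/22 (138.83.188.0 - 138.83.191.255) does not contain 138.83.187.7
  142.83.184.0/21 (142.83.184.0 - 142.83.191.255) does not contain 138.83.187.7
Longest matching prefix is /16 -> interface Vlan30.

Vlan30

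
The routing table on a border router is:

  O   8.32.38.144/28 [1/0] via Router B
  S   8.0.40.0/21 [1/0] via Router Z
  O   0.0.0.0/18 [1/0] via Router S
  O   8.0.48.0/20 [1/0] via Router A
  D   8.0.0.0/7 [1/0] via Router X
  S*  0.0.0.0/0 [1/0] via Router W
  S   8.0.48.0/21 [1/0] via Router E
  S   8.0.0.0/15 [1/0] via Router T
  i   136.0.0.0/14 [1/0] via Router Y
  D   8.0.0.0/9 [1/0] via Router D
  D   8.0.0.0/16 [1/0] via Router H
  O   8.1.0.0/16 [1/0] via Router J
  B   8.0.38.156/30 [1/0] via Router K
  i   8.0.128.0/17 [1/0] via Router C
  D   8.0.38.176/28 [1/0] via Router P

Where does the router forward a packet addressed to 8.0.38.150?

Routes whose prefix contains 8.0.38.150:
  0.0.0.0/0 (default, matches everything) -> Router W
  8.0.0.0/7 (8.0.0.0 - 9.255.255.255) -> Router X
  8.0.0.0/9 (8.0.0.0 - 8.127.255.255) -> Router D
  8.0.0.0/15 (8.0.0.0 - 8.1.255.255) -> Router T
  8.0.0.0/16 (8.0.0.0 - 8.0.255.255) -> Router H
More-specific entries that do NOT match:
  8.0.38.156/30 (8.0.38.156 - 8.0.38.159) does not contain 8.0.38.150
  8.32.38.144/28 (8.32.38.144 - 8.32.38.159) does not contain 8.0.38.150
  8.0.38.176/28 (8.0.38.176 - 8.0.38.191) does not contain 8.0.38.150
  8.0.40.0/21 (8.0.40.0 - 8.0.47.255) does not contain 8.0.38.150
  8.0.48.0/21 (8.0.48.0 - 8.0.55.255) does not contain 8.0.38.150
  8.0.48.0/20 (8.0.48.0 - 8.0.63.255) does not contain 8.0.38.150
  0.0.0.0/18 (0.0.0.0 - 0.0.63.255) does not contain 8.0.38.150
  8.0.128.0/17 (8.0.128.0 - 8.0.255.255) does not contain 8.0.38.150
Longest matching prefix is /16 -> next hop Router H.

Router H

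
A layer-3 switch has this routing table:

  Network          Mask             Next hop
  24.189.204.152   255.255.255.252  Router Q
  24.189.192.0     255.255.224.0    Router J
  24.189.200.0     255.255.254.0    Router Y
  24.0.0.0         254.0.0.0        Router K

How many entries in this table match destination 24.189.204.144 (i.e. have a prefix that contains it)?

Prefixes containing 24.189.204.144:
  24.0.0.0/7 (24.0.0.0 - 25.255.255.255)
  24.189.192.0/19 (24.189.192.0 - 24.189.223.255)
Total matching entries: 2.

2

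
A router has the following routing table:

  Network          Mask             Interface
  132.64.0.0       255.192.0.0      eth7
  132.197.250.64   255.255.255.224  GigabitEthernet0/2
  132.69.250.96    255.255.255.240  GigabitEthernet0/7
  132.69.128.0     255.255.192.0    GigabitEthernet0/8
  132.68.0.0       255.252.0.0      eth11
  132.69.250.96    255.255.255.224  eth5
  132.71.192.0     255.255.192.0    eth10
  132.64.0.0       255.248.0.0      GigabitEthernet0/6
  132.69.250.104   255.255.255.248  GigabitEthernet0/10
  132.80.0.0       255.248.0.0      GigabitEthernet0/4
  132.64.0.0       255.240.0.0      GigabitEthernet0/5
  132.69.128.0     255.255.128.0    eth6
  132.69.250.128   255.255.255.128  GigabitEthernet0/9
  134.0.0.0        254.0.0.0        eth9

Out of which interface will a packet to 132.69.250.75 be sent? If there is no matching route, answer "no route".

eth6

Routes whose prefix contains 132.69.250.75:
  132.64.0.0/10 (132.64.0.0 - 132.127.255.255) -> eth7
  132.64.0.0/12 (132.64.0.0 - 132.79.255.255) -> GigabitEthernet0/5
  132.64.0.0/13 (132.64.0.0 - 132.71.255.255) -> GigabitEthernet0/6
  132.68.0.0/14 (132.68.0.0 - 132.71.255.255) -> eth11
  132.69.128.0/17 (132.69.128.0 - 132.69.255.255) -> eth6
More-specific entries that do NOT match:
  132.69.250.104/29 (132.69.250.104 - 132.69.250.111) does not contain 132.69.250.75
  132.69.250.96/28 (132.69.250.96 - 132.69.250.111) does not contain 132.69.250.75
  132.197.250.64/27 (132.197.250.64 - 132.197.250.95) does not contain 132.69.250.75
  132.69.250.96/27 (132.69.250.96 - 132.69.250.127) does not contain 132.69.250.75
  132.69.250.128/25 (132.69.250.128 - 132.69.250.255) does not contain 132.69.250.75
  132.69.128.0/18 (132.69.128.0 - 132.69.191.255) does not contain 132.69.250.75
  132.71.192.0/18 (132.71.192.0 - 132.71.255.255) does not contain 132.69.250.75
Longest matching prefix is /17 -> interface eth6.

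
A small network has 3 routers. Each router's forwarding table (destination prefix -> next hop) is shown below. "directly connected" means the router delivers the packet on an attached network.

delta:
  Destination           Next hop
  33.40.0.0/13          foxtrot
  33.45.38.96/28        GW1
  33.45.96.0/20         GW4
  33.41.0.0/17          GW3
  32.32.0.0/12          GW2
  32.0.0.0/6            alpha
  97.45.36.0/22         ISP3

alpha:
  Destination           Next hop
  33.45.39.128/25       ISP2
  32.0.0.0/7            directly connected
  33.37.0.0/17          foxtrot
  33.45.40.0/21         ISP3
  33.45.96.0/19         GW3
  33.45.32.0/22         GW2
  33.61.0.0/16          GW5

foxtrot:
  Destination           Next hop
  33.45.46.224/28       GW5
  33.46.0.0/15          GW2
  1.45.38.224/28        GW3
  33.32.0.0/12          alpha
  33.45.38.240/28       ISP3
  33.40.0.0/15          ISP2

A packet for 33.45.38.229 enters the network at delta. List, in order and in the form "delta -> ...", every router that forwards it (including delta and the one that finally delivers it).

delta -> foxtrot -> alpha

At delta: longest match for 33.45.38.229 is 33.40.0.0/13 -> foxtrot
At foxtrot: longest match for 33.45.38.229 is 33.32.0.0/12 -> alpha
At alpha: longest match for 33.45.38.229 is 32.0.0.0/7 -> directly connected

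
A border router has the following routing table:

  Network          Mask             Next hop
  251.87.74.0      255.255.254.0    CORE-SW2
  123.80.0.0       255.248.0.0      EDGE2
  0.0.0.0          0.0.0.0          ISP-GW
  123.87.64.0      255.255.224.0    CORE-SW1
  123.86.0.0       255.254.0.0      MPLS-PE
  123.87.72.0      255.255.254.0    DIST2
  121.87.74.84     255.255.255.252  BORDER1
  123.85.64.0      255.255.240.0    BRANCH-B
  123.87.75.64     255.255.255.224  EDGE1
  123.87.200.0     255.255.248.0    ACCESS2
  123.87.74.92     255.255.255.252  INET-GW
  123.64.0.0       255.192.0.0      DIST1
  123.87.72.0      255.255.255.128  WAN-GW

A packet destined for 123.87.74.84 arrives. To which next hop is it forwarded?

Routes whose prefix contains 123.87.74.84:
  0.0.0.0/0 (default, matches everything) -> ISP-GW
  123.64.0.0/10 (123.64.0.0 - 123.127.255.255) -> DIST1
  123.80.0.0/13 (123.80.0.0 - 123.87.255.255) -> EDGE2
  123.86.0.0/15 (123.86.0.0 - 123.87.255.255) -> MPLS-PE
  123.87.64.0/19 (123.87.64.0 - 123.87.95.255) -> CORE-SW1
More-specific entries that do NOT match:
  121.87.74.84/30 (121.87.74.84 - 121.87.74.87) does not contain 123.87.74.84
  123.87.74.92/30 (123.87.74.92 - 123.87.74.95) does not contain 123.87.74.84
  123.87.75.64/27 (123.87.75.64 - 123.87.75.95) does not contain 123.87.74.84
  123.87.72.0/25 (123.87.72.0 - 123.87.72.127) does not contain 123.87.74.84
  251.87.74.0/23 (251.87.74.0 - 251.87.75.255) does not contain 123.87.74.84
  123.87.72.0/23 (123.87.72.0 - 123.87.73.255) does not contain 123.87.74.84
  123.87.200.0/21 (123.87.200.0 - 123.87.207.255) does not contain 123.87.74.84
  123.85.64.0/20 (123.85.64.0 - 123.85.79.255) does not contain 123.87.74.84
Longest matching prefix is /19 -> next hop CORE-SW1.

CORE-SW1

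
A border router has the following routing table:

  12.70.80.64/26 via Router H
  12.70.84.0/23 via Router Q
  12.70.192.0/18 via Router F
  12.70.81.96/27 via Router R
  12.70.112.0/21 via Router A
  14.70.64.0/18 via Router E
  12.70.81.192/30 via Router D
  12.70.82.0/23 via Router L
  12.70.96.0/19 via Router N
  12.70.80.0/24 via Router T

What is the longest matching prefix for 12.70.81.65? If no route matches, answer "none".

12.70.81.65 is outside every listed prefix and there is no default route.

none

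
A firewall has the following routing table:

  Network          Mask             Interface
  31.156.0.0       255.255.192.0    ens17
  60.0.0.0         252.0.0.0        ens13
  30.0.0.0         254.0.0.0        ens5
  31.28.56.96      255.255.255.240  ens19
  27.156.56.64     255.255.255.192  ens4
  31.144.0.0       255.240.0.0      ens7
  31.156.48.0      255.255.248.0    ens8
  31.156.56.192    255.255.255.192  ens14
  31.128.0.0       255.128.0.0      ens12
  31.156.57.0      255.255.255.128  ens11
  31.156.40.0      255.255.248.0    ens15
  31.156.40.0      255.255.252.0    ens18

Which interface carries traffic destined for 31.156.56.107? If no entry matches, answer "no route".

ens17

Routes whose prefix contains 31.156.56.107:
  30.0.0.0/7 (30.0.0.0 - 31.255.255.255) -> ens5
  31.128.0.0/9 (31.128.0.0 - 31.255.255.255) -> ens12
  31.144.0.0/12 (31.144.0.0 - 31.159.255.255) -> ens7
  31.156.0.0/18 (31.156.0.0 - 31.156.63.255) -> ens17
More-specific entries that do NOT match:
  31.28.56.96/28 (31.28.56.96 - 31.28.56.111) does not contain 31.156.56.107
  27.156.56.64/26 (27.156.56.64 - 27.156.56.127) does not contain 31.156.56.107
  31.156.56.192/26 (31.156.56.192 - 31.156.56.255) does not contain 31.156.56.107
  31.156.57.0/25 (31.156.57.0 - 31.156.57.127) does not contain 31.156.56.107
  31.156.40.0/22 (31.156.40.0 - 31.156.43.255) does not contain 31.156.56.107
  31.156.48.0/21 (31.156.48.0 - 31.156.55.255) does not contain 31.156.56.107
  31.156.40.0/21 (31.156.40.0 - 31.156.47.255) does not contain 31.156.56.107
Longest matching prefix is /18 -> interface ens17.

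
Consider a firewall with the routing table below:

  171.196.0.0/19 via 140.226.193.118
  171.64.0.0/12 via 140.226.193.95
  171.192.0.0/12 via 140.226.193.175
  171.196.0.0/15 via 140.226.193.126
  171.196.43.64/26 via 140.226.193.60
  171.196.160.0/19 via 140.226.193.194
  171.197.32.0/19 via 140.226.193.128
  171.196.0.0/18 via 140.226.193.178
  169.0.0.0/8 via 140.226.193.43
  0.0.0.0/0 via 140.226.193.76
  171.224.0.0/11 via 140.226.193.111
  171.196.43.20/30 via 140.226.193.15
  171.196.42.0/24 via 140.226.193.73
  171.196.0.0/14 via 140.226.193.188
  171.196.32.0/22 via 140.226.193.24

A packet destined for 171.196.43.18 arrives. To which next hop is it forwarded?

Routes whose prefix contains 171.196.43.18:
  0.0.0.0/0 (default, matches everything) -> 140.226.193.76
  171.192.0.0/12 (171.192.0.0 - 171.207.255.255) -> 140.226.193.175
  171.196.0.0/14 (171.196.0.0 - 171.199.255.255) -> 140.226.193.188
  171.196.0.0/15 (171.196.0.0 - 171.197.255.255) -> 140.226.193.126
  171.196.0.0/18 (171.196.0.0 - 171.196.63.255) -> 140.226.193.178
More-specific entries that do NOT match:
  171.196.43.20/30 (171.196.43.20 - 171.196.43.23) does not contain 171.196.43.18
  171.196.43.64/26 (171.196.43.64 - 171.196.43.127) does not contain 171.196.43.18
  171.196.42.0/24 (171.196.42.0 - 171.196.42.255) does not contain 171.196.43.18
  171.196.32.0/22 (171.196.32.0 - 171.196.35.255) does not contain 171.196.43.18
  171.196.0.0/19 (171.196.0.0 - 171.196.31.255) does not contain 171.196.43.18
  171.196.160.0/19 (171.196.160.0 - 171.196.191.255) does not contain 171.196.43.18
  171.197.32.0/19 (171.197.32.0 - 171.197.63.255) does not contain 171.196.43.18
Longest matching prefix is /18 -> next hop 140.226.193.178.

140.226.193.178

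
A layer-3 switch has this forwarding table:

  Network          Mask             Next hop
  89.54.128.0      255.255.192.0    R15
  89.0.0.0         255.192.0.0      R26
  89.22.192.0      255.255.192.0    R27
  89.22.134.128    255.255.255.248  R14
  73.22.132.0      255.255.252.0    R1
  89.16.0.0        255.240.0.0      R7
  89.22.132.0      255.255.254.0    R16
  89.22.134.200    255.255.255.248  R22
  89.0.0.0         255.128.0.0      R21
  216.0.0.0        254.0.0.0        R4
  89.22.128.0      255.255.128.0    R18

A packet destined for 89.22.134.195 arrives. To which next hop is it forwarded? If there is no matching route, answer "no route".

R18

Routes whose prefix contains 89.22.134.195:
  89.0.0.0/9 (89.0.0.0 - 89.127.255.255) -> R21
  89.0.0.0/10 (89.0.0.0 - 89.63.255.255) -> R26
  89.16.0.0/12 (89.16.0.0 - 89.31.255.255) -> R7
  89.22.128.0/17 (89.22.128.0 - 89.22.255.255) -> R18
More-specific entries that do NOT match:
  89.22.134.128/29 (89.22.134.128 - 89.22.134.135) does not contain 89.22.134.195
  89.22.134.200/29 (89.22.134.200 - 89.22.134.207) does not contain 89.22.134.195
  89.22.132.0/23 (89.22.132.0 - 89.22.133.255) does not contain 89.22.134.195
  73.22.132.0/22 (73.22.132.0 - 73.22.135.255) does not contain 89.22.134.195
  89.54.128.0/18 (89.54.128.0 - 89.54.191.255) does not contain 89.22.134.195
  89.22.192.0/18 (89.22.192.0 - 89.22.255.255) does not contain 89.22.134.195
Longest matching prefix is /17 -> next hop R18.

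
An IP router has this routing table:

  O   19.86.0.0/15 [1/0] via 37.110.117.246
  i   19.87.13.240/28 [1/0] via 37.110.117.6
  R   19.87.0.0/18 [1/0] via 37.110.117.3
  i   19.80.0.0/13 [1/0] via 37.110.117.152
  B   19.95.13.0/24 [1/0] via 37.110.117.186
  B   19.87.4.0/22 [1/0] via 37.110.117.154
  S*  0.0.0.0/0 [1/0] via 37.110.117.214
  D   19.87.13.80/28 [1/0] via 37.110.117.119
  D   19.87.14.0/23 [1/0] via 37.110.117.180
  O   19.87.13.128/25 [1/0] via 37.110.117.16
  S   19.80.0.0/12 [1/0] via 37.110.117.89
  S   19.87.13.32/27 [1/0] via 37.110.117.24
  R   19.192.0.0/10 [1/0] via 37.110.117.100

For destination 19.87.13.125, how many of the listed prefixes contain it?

5

Prefixes containing 19.87.13.125:
  0.0.0.0/0 (default, matches everything)
  19.80.0.0/12 (19.80.0.0 - 19.95.255.255)
  19.80.0.0/13 (19.80.0.0 - 19.87.255.255)
  19.86.0.0/15 (19.86.0.0 - 19.87.255.255)
  19.87.0.0/18 (19.87.0.0 - 19.87.63.255)
Total matching entries: 5.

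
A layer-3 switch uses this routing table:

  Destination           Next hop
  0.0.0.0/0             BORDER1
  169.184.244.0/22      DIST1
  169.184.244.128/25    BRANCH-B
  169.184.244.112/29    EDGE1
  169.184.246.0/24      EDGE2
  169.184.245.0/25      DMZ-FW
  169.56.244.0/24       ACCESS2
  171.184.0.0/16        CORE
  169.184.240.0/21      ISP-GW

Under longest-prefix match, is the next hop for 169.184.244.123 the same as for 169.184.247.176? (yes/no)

169.184.244.123: longest match 169.184.244.0/22 -> DIST1
169.184.247.176: longest match 169.184.244.0/22 -> DIST1

yes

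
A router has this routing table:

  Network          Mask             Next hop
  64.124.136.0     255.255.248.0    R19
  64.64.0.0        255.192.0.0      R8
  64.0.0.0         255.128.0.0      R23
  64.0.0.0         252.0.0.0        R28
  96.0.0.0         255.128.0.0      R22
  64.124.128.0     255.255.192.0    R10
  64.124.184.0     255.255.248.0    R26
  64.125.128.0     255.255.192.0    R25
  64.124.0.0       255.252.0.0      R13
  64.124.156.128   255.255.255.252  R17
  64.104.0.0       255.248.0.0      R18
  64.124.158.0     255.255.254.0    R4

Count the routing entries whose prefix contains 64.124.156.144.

5

Prefixes containing 64.124.156.144:
  64.0.0.0/6 (64.0.0.0 - 67.255.255.255)
  64.0.0.0/9 (64.0.0.0 - 64.127.255.255)
  64.64.0.0/10 (64.64.0.0 - 64.127.255.255)
  64.124.0.0/14 (64.124.0.0 - 64.127.255.255)
  64.124.128.0/18 (64.124.128.0 - 64.124.191.255)
Total matching entries: 5.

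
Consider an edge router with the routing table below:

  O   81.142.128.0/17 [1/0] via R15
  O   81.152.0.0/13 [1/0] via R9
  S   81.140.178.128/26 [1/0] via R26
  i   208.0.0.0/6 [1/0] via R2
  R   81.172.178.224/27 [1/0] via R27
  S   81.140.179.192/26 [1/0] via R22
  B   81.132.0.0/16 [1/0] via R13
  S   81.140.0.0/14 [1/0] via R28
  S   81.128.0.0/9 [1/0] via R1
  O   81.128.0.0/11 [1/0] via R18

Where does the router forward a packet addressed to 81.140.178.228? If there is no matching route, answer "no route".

R28

Routes whose prefix contains 81.140.178.228:
  81.128.0.0/9 (81.128.0.0 - 81.255.255.255) -> R1
  81.128.0.0/11 (81.128.0.0 - 81.159.255.255) -> R18
  81.140.0.0/14 (81.140.0.0 - 81.143.255.255) -> R28
More-specific entries that do NOT match:
  81.172.178.224/27 (81.172.178.224 - 81.172.178.255) does not contain 81.140.178.228
  81.140.178.128/26 (81.140.178.128 - 81.140.178.191) does not contain 81.140.178.228
  81.140.179.192/26 (81.140.179.192 - 81.140.179.255) does not contain 81.140.178.228
  81.142.128.0/17 (81.142.128.0 - 81.142.255.255) does not contain 81.140.178.228
  81.132.0.0/16 (81.132.0.0 - 81.132.255.255) does not contain 81.140.178.228
Longest matching prefix is /14 -> next hop R28.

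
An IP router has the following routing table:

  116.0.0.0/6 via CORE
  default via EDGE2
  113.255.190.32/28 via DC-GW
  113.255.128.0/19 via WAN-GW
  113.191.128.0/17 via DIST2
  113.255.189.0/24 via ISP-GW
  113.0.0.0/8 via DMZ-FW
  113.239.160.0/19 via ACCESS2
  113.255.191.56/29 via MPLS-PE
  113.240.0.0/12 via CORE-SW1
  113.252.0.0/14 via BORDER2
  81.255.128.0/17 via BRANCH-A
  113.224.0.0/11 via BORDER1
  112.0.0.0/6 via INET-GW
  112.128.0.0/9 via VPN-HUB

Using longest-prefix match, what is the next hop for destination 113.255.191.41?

Routes whose prefix contains 113.255.191.41:
  0.0.0.0/0 (default, matches everything) -> EDGE2
  112.0.0.0/6 (112.0.0.0 - 115.255.255.255) -> INET-GW
  113.0.0.0/8 (113.0.0.0 - 113.255.255.255) -> DMZ-FW
  113.224.0.0/11 (113.224.0.0 - 113.255.255.255) -> BORDER1
  113.240.0.0/12 (113.240.0.0 - 113.255.255.255) -> CORE-SW1
  113.252.0.0/14 (113.252.0.0 - 113.255.255.255) -> BORDER2
More-specific entries that do NOT match:
  113.255.191.56/29 (113.255.191.56 - 113.255.191.63) does not contain 113.255.191.41
  113.255.190.32/28 (113.255.190.32 - 113.255.190.47) does not contain 113.255.191.41
  113.255.189.0/24 (113.255.189.0 - 113.255.189.255) does not contain 113.255.191.41
  113.255.128.0/19 (113.255.128.0 - 113.255.159.255) does not contain 113.255.191.41
  113.239.160.0/19 (113.239.160.0 - 113.239.191.255) does not contain 113.255.191.41
  113.191.128.0/17 (113.191.128.0 - 113.191.255.255) does not contain 113.255.191.41
  81.255.128.0/17 (81.255.128.0 - 81.255.255.255) does not contain 113.255.191.41
Longest matching prefix is /14 -> next hop BORDER2.

BORDER2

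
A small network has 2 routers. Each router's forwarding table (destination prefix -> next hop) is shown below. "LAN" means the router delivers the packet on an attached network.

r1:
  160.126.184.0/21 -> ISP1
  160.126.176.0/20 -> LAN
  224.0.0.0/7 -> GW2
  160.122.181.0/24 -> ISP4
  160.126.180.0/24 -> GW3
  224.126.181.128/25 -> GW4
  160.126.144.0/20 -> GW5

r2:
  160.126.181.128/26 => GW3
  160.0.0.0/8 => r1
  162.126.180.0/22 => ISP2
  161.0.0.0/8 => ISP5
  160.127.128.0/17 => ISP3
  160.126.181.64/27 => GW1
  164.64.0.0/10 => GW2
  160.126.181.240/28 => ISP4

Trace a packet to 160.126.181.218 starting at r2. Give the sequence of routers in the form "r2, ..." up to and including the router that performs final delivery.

r2, r1

At r2: longest match for 160.126.181.218 is 160.0.0.0/8 -> r1
At r1: longest match for 160.126.181.218 is 160.126.176.0/20 -> LAN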